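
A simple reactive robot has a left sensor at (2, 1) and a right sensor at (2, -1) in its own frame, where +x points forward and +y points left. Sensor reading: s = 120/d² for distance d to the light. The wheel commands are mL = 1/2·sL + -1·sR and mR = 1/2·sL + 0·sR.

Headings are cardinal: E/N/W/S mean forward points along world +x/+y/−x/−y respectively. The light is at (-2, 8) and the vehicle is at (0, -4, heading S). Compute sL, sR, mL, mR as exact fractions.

24/41 120/197 -2556/8077 12/41

left sensor world pos  = (1, -6); dL² = 205
right sensor world pos = (-1, -6); dR² = 197
sL = 120/205 = 24/41
sR = 120/197 = 120/197
mL = 1/2·sL + -1·sR = -2556/8077
mR = 1/2·sL + 0·sR = 12/41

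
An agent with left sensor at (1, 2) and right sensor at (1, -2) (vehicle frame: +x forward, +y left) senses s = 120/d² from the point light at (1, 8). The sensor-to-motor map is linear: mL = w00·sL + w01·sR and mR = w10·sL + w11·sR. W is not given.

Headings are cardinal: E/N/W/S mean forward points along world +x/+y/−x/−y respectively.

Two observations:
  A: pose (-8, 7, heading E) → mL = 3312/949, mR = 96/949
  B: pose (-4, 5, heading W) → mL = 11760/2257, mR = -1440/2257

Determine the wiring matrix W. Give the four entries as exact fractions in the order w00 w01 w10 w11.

obs A: pose=(-8,7,E) → sL=24/13, sR=120/73, mL=3312/949, mR=96/949
obs B: pose=(-4,5,W) → sL=120/61, sR=120/37, mL=11760/2257, mR=-1440/2257
sensor matrix S = [[24/13, 120/73], [120/61, 120/37]]; det S = 5898240/2141893
solve [mL_A; mL_B] = S·[w00; w01] and [mR_A; mR_B] = S·[w10; w11]:
  w00 = 1, w01 = 1, w10 = 1/2, w11 = -1/2

1 1 1/2 -1/2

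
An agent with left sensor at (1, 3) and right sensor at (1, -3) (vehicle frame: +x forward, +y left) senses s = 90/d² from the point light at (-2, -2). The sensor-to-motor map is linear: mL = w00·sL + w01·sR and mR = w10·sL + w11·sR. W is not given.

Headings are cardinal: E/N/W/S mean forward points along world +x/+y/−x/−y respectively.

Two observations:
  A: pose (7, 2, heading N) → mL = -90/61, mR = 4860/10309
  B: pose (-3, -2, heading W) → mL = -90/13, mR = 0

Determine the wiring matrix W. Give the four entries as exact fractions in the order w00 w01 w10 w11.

obs A: pose=(7,2,N) → sL=90/61, sR=90/169, mL=-90/61, mR=4860/10309
obs B: pose=(-3,-2,W) → sL=90/13, sR=90/13, mL=-90/13, mR=0
sensor matrix S = [[90/61, 90/169], [90/13, 90/13]]; det S = 874800/134017
solve [mL_A; mL_B] = S·[w00; w01] and [mR_A; mR_B] = S·[w10; w11]:
  w00 = -1, w01 = 0, w10 = 1/2, w11 = -1/2

-1 0 1/2 -1/2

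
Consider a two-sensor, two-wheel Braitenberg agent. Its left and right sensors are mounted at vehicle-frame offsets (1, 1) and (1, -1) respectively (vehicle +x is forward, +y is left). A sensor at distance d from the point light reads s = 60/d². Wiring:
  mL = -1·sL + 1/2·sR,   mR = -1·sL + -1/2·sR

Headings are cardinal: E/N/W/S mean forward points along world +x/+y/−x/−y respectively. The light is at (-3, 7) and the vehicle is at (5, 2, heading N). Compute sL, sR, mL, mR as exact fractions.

12/13 60/97 -774/1261 -1554/1261

left sensor world pos  = (4, 3); dL² = 65
right sensor world pos = (6, 3); dR² = 97
sL = 60/65 = 12/13
sR = 60/97 = 60/97
mL = -1·sL + 1/2·sR = -774/1261
mR = -1·sL + -1/2·sR = -1554/1261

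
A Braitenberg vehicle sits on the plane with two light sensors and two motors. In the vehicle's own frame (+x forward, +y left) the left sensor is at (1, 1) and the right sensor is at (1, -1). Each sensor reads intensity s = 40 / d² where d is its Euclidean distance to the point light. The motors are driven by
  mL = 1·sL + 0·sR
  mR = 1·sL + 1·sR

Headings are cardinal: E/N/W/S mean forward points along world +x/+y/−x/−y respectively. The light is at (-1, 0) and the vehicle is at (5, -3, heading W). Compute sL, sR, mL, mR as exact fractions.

left sensor world pos  = (4, -4); dL² = 41
right sensor world pos = (4, -2); dR² = 29
sL = 40/41 = 40/41
sR = 40/29 = 40/29
mL = 1·sL + 0·sR = 40/41
mR = 1·sL + 1·sR = 2800/1189

40/41 40/29 40/41 2800/1189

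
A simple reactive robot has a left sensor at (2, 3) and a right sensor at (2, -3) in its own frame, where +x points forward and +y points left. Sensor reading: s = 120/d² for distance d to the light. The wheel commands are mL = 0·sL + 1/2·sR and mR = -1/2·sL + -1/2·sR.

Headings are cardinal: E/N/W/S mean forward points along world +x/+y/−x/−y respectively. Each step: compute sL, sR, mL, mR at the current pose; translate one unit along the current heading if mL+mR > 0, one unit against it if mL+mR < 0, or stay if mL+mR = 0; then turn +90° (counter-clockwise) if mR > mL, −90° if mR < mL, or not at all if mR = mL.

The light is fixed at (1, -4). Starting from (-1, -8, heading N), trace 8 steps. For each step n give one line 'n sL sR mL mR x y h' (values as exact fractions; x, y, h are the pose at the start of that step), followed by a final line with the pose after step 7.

0 120/29 24 12 -408/29 -1 -8 N
1 30 15/8 15/16 -255/16 -1 -9 E
2 120/49 24/17 12/17 -1608/833 -2 -9 S
3 60/37 60/13 30/13 -1500/481 -2 -8 W
4 120/29 24 12 -408/29 -1 -8 N
5 30 15/8 15/16 -255/16 -1 -9 E
6 120/49 24/17 12/17 -1608/833 -2 -9 S
7 60/37 60/13 30/13 -1500/481 -2 -8 W
final -1 -8 N

n=0: pose=(-1,-8,N); sL=120/29, sR=24; mL=12, mR=-408/29; mL+mR=-60/29 → advance -1; mR−mL=-756/29 → turn -1·90°
n=1: pose=(-1,-9,E); sL=30, sR=15/8; mL=15/16, mR=-255/16; mL+mR=-15 → advance -1; mR−mL=-135/8 → turn -1·90°
n=2: pose=(-2,-9,S); sL=120/49, sR=24/17; mL=12/17, mR=-1608/833; mL+mR=-60/49 → advance -1; mR−mL=-2196/833 → turn -1·90°
n=3: pose=(-2,-8,W); sL=60/37, sR=60/13; mL=30/13, mR=-1500/481; mL+mR=-30/37 → advance -1; mR−mL=-2610/481 → turn -1·90°
n=4: pose=(-1,-8,N); sL=120/29, sR=24; mL=12, mR=-408/29; mL+mR=-60/29 → advance -1; mR−mL=-756/29 → turn -1·90°
n=5: pose=(-1,-9,E); sL=30, sR=15/8; mL=15/16, mR=-255/16; mL+mR=-15 → advance -1; mR−mL=-135/8 → turn -1·90°
n=6: pose=(-2,-9,S); sL=120/49, sR=24/17; mL=12/17, mR=-1608/833; mL+mR=-60/49 → advance -1; mR−mL=-2196/833 → turn -1·90°
n=7: pose=(-2,-8,W); sL=60/37, sR=60/13; mL=30/13, mR=-1500/481; mL+mR=-30/37 → advance -1; mR−mL=-2610/481 → turn -1·90°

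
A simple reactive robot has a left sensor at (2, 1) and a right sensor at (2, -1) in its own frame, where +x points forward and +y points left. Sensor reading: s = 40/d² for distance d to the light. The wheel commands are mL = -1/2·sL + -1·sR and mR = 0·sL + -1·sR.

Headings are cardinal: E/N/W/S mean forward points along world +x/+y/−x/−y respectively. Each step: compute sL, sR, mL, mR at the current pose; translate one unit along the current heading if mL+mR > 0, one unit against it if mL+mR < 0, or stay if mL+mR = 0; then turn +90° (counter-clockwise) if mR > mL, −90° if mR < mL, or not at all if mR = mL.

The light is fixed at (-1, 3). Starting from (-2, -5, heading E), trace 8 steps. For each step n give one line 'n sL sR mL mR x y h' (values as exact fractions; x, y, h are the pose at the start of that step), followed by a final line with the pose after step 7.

0 4/5 20/41 -182/205 -20/41 -2 -5 E
1 8/9 40/37 -508/333 -40/37 -3 -5 N
2 10/29 1/2 -39/58 -1/2 -3 -6 W
3 40/121 8/25 -1468/3025 -8/25 -2 -6 S
4 4/5 20/41 -182/205 -20/41 -2 -5 E
5 8/9 40/37 -508/333 -40/37 -3 -5 N
6 10/29 1/2 -39/58 -1/2 -3 -6 W
7 40/121 8/25 -1468/3025 -8/25 -2 -6 S
final -2 -5 E

n=0: pose=(-2,-5,E); sL=4/5, sR=20/41; mL=-182/205, mR=-20/41; mL+mR=-282/205 → advance -1; mR−mL=2/5 → turn +1·90°
n=1: pose=(-3,-5,N); sL=8/9, sR=40/37; mL=-508/333, mR=-40/37; mL+mR=-868/333 → advance -1; mR−mL=4/9 → turn +1·90°
n=2: pose=(-3,-6,W); sL=10/29, sR=1/2; mL=-39/58, mR=-1/2; mL+mR=-34/29 → advance -1; mR−mL=5/29 → turn +1·90°
n=3: pose=(-2,-6,S); sL=40/121, sR=8/25; mL=-1468/3025, mR=-8/25; mL+mR=-2436/3025 → advance -1; mR−mL=20/121 → turn +1·90°
n=4: pose=(-2,-5,E); sL=4/5, sR=20/41; mL=-182/205, mR=-20/41; mL+mR=-282/205 → advance -1; mR−mL=2/5 → turn +1·90°
n=5: pose=(-3,-5,N); sL=8/9, sR=40/37; mL=-508/333, mR=-40/37; mL+mR=-868/333 → advance -1; mR−mL=4/9 → turn +1·90°
n=6: pose=(-3,-6,W); sL=10/29, sR=1/2; mL=-39/58, mR=-1/2; mL+mR=-34/29 → advance -1; mR−mL=5/29 → turn +1·90°
n=7: pose=(-2,-6,S); sL=40/121, sR=8/25; mL=-1468/3025, mR=-8/25; mL+mR=-2436/3025 → advance -1; mR−mL=20/121 → turn +1·90°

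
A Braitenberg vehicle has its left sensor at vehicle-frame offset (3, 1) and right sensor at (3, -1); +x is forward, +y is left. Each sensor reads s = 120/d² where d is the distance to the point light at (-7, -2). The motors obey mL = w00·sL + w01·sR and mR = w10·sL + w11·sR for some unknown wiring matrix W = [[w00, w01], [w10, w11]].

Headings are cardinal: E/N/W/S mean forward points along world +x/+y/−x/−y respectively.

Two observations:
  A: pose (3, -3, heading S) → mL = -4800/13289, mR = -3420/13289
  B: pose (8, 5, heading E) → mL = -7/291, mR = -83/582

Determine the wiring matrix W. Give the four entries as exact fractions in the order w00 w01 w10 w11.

obs A: pose=(3,-3,S) → sL=120/137, sR=120/97, mL=-4800/13289, mR=-3420/13289
obs B: pose=(8,5,E) → sL=30/97, sR=1/3, mL=-7/291, mR=-83/582
sensor matrix S = [[120/137, 120/97], [30/97, 1/3]]; det S = -116840/1289033
solve [mL_A; mL_B] = S·[w00; w01] and [mR_A; mR_B] = S·[w10; w11]:
  w00 = 1, w01 = -1, w10 = -1, w11 = 1/2

1 -1 -1 1/2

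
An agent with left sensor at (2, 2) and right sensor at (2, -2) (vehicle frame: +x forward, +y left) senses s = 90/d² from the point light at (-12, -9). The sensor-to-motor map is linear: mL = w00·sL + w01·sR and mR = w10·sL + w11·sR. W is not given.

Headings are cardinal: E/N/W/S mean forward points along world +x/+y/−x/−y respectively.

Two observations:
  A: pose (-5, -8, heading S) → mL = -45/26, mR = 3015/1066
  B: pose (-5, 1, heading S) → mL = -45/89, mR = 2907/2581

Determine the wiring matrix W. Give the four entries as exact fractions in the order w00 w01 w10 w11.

0 -1/2 1 1/2

obs A: pose=(-5,-8,S) → sL=45/41, sR=45/13, mL=-45/26, mR=3015/1066
obs B: pose=(-5,1,S) → sL=18/29, sR=90/89, mL=-45/89, mR=2907/2581
sensor matrix S = [[45/41, 45/13], [18/29, 90/89]]; det S = -1428840/1375673
solve [mL_A; mL_B] = S·[w00; w01] and [mR_A; mR_B] = S·[w10; w11]:
  w00 = 0, w01 = -1/2, w10 = 1, w11 = 1/2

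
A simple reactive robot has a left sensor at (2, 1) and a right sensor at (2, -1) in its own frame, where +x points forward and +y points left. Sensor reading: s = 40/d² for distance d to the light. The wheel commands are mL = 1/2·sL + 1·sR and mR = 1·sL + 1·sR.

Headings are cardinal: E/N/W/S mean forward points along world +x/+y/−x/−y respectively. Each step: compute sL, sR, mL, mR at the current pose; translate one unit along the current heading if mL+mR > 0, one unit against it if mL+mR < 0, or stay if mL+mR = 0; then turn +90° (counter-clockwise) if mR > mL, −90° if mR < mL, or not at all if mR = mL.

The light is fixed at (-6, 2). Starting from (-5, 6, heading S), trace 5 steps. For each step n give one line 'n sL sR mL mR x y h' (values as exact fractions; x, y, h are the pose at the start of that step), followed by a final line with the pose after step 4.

n=0: pose=(-5,6,S); sL=5, sR=10; mL=25/2, mR=15; mL+mR=55/2 → advance +1; mR−mL=5/2 → turn +1·90°
n=1: pose=(-5,5,E); sL=8/5, sR=40/13; mL=252/65, mR=304/65; mL+mR=556/65 → advance +1; mR−mL=4/5 → turn +1·90°
n=2: pose=(-4,5,N); sL=20/13, sR=20/17; mL=430/221, mR=600/221; mL+mR=1030/221 → advance +1; mR−mL=10/13 → turn +1·90°
n=3: pose=(-4,6,W); sL=40/9, sR=8/5; mL=172/45, mR=272/45; mL+mR=148/15 → advance +1; mR−mL=20/9 → turn +1·90°
n=4: pose=(-5,6,S); sL=5, sR=10; mL=25/2, mR=15; mL+mR=55/2 → advance +1; mR−mL=5/2 → turn +1·90°

0 5 10 25/2 15 -5 6 S
1 8/5 40/13 252/65 304/65 -5 5 E
2 20/13 20/17 430/221 600/221 -4 5 N
3 40/9 8/5 172/45 272/45 -4 6 W
4 5 10 25/2 15 -5 6 S
final -5 5 E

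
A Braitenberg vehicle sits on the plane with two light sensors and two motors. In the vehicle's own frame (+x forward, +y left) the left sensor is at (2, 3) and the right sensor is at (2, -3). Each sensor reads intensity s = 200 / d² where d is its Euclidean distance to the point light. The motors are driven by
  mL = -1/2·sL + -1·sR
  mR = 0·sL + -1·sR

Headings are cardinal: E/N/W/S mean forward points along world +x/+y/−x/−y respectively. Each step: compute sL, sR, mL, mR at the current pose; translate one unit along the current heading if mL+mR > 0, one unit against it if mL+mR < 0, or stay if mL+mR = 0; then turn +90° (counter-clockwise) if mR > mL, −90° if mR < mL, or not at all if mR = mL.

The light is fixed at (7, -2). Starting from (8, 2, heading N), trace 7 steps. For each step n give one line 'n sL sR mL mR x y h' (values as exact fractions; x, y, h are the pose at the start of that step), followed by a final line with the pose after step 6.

0 5 50/13 -165/26 -50/13 8 2 N
1 200 200/37 -3900/37 -200/37 8 1 W
2 100/13 100 -1350/13 -100 9 1 S
3 40/13 200/17 -2940/221 -200/17 9 2 E
4 5 50/13 -165/26 -50/13 8 2 N
5 200 200/37 -3900/37 -200/37 8 1 W
6 100/13 100 -1350/13 -100 9 1 S
final 9 2 E

n=0: pose=(8,2,N); sL=5, sR=50/13; mL=-165/26, mR=-50/13; mL+mR=-265/26 → advance -1; mR−mL=5/2 → turn +1·90°
n=1: pose=(8,1,W); sL=200, sR=200/37; mL=-3900/37, mR=-200/37; mL+mR=-4100/37 → advance -1; mR−mL=100 → turn +1·90°
n=2: pose=(9,1,S); sL=100/13, sR=100; mL=-1350/13, mR=-100; mL+mR=-2650/13 → advance -1; mR−mL=50/13 → turn +1·90°
n=3: pose=(9,2,E); sL=40/13, sR=200/17; mL=-2940/221, mR=-200/17; mL+mR=-5540/221 → advance -1; mR−mL=20/13 → turn +1·90°
n=4: pose=(8,2,N); sL=5, sR=50/13; mL=-165/26, mR=-50/13; mL+mR=-265/26 → advance -1; mR−mL=5/2 → turn +1·90°
n=5: pose=(8,1,W); sL=200, sR=200/37; mL=-3900/37, mR=-200/37; mL+mR=-4100/37 → advance -1; mR−mL=100 → turn +1·90°
n=6: pose=(9,1,S); sL=100/13, sR=100; mL=-1350/13, mR=-100; mL+mR=-2650/13 → advance -1; mR−mL=50/13 → turn +1·90°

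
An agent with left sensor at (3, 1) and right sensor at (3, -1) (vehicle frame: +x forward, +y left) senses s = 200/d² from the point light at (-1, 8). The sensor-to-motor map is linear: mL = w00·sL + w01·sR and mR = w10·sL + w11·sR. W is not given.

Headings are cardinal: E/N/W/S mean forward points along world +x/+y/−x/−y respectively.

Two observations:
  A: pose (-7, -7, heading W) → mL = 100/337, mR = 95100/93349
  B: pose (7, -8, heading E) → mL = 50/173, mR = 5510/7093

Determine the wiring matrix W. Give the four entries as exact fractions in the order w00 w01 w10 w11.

1/2 0 1/2 1

obs A: pose=(-7,-7,W) → sL=200/337, sR=200/277, mL=100/337, mR=95100/93349
obs B: pose=(7,-8,E) → sL=100/173, sR=20/41, mL=50/173, mR=5510/7093
sensor matrix S = [[200/337, 200/277], [100/173, 20/41]]; det S = -84656000/662124457
solve [mL_A; mL_B] = S·[w00; w01] and [mR_A; mR_B] = S·[w10; w11]:
  w00 = 1/2, w01 = 0, w10 = 1/2, w11 = 1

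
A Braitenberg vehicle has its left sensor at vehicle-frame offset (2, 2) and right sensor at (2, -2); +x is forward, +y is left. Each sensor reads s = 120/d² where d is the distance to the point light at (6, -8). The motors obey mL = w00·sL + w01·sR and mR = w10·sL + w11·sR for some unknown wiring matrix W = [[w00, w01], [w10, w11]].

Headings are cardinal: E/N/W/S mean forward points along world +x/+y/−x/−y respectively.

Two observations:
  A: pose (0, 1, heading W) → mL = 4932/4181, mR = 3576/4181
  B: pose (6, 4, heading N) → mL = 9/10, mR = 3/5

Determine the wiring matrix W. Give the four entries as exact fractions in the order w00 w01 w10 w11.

obs A: pose=(0,1,W) → sL=120/113, sR=24/37, mL=4932/4181, mR=3576/4181
obs B: pose=(6,4,N) → sL=3/5, sR=3/5, mL=9/10, mR=3/5
sensor matrix S = [[120/113, 24/37], [3/5, 3/5]]; det S = 5184/20905
solve [mL_A; mL_B] = S·[w00; w01] and [mR_A; mR_B] = S·[w10; w11]:
  w00 = 1/2, w01 = 1, w10 = 1/2, w11 = 1/2

1/2 1 1/2 1/2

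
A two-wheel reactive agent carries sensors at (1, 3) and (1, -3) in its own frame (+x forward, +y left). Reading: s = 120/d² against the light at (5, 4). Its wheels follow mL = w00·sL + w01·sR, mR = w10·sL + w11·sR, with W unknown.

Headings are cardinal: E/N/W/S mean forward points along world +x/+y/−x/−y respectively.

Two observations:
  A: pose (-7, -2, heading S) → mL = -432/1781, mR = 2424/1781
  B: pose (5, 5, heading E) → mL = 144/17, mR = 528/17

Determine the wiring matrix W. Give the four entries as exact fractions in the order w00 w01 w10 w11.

-1/2 1/2 1 1

obs A: pose=(-7,-2,S) → sL=12/13, sR=60/137, mL=-432/1781, mR=2424/1781
obs B: pose=(5,5,E) → sL=120/17, sR=24, mL=144/17, mR=528/17
sensor matrix S = [[12/13, 60/137], [120/17, 24]]; det S = 577152/30277
solve [mL_A; mL_B] = S·[w00; w01] and [mR_A; mR_B] = S·[w10; w11]:
  w00 = -1/2, w01 = 1/2, w10 = 1, w11 = 1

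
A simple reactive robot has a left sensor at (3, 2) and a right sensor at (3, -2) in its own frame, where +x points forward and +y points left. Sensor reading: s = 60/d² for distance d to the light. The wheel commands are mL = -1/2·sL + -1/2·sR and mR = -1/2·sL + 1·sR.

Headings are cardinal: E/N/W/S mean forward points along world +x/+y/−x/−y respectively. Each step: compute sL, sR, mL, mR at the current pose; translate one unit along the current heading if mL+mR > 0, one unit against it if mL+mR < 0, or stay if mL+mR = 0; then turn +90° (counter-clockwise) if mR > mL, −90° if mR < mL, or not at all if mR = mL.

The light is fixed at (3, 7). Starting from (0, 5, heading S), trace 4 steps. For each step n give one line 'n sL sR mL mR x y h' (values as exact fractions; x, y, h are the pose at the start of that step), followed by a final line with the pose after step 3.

n=0: pose=(0,5,S); sL=30/13, sR=6/5; mL=-114/65, mR=3/65; mL+mR=-111/65 → advance -1; mR−mL=9/5 → turn +1·90°
n=1: pose=(0,6,E); sL=60, sR=20/3; mL=-100/3, mR=-70/3; mL+mR=-170/3 → advance -1; mR−mL=10 → turn +1·90°
n=2: pose=(-1,6,N); sL=3/2, sR=15/2; mL=-9/2, mR=27/4; mL+mR=9/4 → advance +1; mR−mL=45/4 → turn +1·90°
n=3: pose=(-1,7,W); sL=60/53, sR=60/53; mL=-60/53, mR=30/53; mL+mR=-30/53 → advance -1; mR−mL=90/53 → turn +1·90°

0 30/13 6/5 -114/65 3/65 0 5 S
1 60 20/3 -100/3 -70/3 0 6 E
2 3/2 15/2 -9/2 27/4 -1 6 N
3 60/53 60/53 -60/53 30/53 -1 7 W
final 0 7 S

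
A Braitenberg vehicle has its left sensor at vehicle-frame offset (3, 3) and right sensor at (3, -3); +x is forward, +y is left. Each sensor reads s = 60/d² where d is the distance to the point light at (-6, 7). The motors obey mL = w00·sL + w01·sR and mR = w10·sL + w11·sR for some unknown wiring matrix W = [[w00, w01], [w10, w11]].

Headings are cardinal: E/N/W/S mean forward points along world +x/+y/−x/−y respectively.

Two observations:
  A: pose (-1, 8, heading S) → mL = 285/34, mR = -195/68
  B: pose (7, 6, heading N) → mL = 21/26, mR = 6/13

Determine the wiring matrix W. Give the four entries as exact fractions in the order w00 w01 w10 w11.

1 1 1 -1/2

obs A: pose=(-1,8,S) → sL=15/17, sR=15/2, mL=285/34, mR=-195/68
obs B: pose=(7,6,N) → sL=15/26, sR=3/13, mL=21/26, mR=6/13
sensor matrix S = [[15/17, 15/2], [15/26, 3/13]]; det S = -3645/884
solve [mL_A; mL_B] = S·[w00; w01] and [mR_A; mR_B] = S·[w10; w11]:
  w00 = 1, w01 = 1, w10 = 1, w11 = -1/2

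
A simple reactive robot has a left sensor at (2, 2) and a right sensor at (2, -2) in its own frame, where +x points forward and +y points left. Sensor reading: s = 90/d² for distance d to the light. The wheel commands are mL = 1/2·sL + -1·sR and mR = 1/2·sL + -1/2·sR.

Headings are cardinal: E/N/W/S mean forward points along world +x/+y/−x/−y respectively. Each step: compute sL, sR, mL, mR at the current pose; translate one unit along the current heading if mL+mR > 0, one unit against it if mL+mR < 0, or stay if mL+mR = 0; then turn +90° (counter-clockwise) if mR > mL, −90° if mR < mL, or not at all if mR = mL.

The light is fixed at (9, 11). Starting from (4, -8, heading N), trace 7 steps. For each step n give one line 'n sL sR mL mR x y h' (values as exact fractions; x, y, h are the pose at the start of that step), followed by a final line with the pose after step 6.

n=0: pose=(4,-8,N); sL=45/169, sR=45/149; mL=-8505/50362, mR=-450/25181; mL+mR=-9405/50362 → advance -1; mR−mL=45/298 → turn +1·90°
n=1: pose=(4,-9,W); sL=90/533, sR=90/373; mL=-31185/198809, mR=-7200/198809; mL+mR=-38385/198809 → advance -1; mR−mL=45/373 → turn +1·90°
n=2: pose=(5,-9,S); sL=45/244, sR=9/52; mL=-513/6344, mR=9/1586; mL+mR=-477/6344 → advance -1; mR−mL=9/104 → turn +1·90°
n=3: pose=(5,-8,E); sL=90/293, sR=18/89; mL=-1269/26077, mR=1368/26077; mL+mR=99/26077 → advance +1; mR−mL=9/89 → turn +1·90°
n=4: pose=(6,-8,N); sL=45/157, sR=9/29; mL=-1521/9106, mR=-54/4553; mL+mR=-1629/9106 → advance -1; mR−mL=9/58 → turn +1·90°
n=5: pose=(6,-9,W); sL=90/509, sR=90/349; mL=-30105/177641, mR=-7200/177641; mL+mR=-37305/177641 → advance -1; mR−mL=45/349 → turn +1·90°
n=6: pose=(7,-9,S); sL=45/242, sR=9/50; mL=-1053/12100, mR=9/3025; mL+mR=-1017/12100 → advance -1; mR−mL=9/100 → turn +1·90°

0 45/169 45/149 -8505/50362 -450/25181 4 -8 N
1 90/533 90/373 -31185/198809 -7200/198809 4 -9 W
2 45/244 9/52 -513/6344 9/1586 5 -9 S
3 90/293 18/89 -1269/26077 1368/26077 5 -8 E
4 45/157 9/29 -1521/9106 -54/4553 6 -8 N
5 90/509 90/349 -30105/177641 -7200/177641 6 -9 W
6 45/242 9/50 -1053/12100 9/3025 7 -9 S
final 7 -8 E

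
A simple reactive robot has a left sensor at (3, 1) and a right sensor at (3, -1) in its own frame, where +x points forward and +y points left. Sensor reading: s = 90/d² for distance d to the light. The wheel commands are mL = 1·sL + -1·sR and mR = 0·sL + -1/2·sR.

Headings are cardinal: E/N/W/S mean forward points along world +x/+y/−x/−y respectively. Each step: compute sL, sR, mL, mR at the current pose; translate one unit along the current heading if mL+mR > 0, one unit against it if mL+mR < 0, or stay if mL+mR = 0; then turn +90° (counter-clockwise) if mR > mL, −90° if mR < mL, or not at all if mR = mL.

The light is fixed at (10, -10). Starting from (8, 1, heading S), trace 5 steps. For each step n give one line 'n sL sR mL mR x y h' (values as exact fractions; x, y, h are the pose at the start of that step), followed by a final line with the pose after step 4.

n=0: pose=(8,1,S); sL=18/13, sR=90/73; mL=144/949, mR=-45/73; mL+mR=-441/949 → advance -1; mR−mL=-729/949 → turn -1·90°
n=1: pose=(8,2,W); sL=45/73, sR=45/97; mL=1080/7081, mR=-45/194; mL+mR=-1125/14162 → advance -1; mR−mL=-5445/14162 → turn -1·90°
n=2: pose=(9,2,N); sL=90/229, sR=2/5; mL=-8/1145, mR=-1/5; mL+mR=-237/1145 → advance -1; mR−mL=-221/1145 → turn -1·90°
n=3: pose=(9,1,E); sL=45/74, sR=45/52; mL=-495/1924, mR=-45/104; mL+mR=-2655/3848 → advance -1; mR−mL=-675/3848 → turn -1·90°
n=4: pose=(8,1,S); sL=18/13, sR=90/73; mL=144/949, mR=-45/73; mL+mR=-441/949 → advance -1; mR−mL=-729/949 → turn -1·90°

0 18/13 90/73 144/949 -45/73 8 1 S
1 45/73 45/97 1080/7081 -45/194 8 2 W
2 90/229 2/5 -8/1145 -1/5 9 2 N
3 45/74 45/52 -495/1924 -45/104 9 1 E
4 18/13 90/73 144/949 -45/73 8 1 S
final 8 2 W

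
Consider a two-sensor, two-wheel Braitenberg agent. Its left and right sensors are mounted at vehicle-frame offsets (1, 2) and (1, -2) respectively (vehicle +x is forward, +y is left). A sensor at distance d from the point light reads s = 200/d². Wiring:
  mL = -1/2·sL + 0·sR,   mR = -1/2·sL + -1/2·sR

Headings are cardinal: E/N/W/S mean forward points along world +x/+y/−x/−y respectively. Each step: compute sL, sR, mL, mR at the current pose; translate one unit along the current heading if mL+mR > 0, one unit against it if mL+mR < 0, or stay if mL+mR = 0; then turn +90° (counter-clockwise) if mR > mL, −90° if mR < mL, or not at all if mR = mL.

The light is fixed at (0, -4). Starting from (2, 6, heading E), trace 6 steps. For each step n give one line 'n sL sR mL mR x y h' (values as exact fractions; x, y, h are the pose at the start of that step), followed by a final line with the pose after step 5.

0 200/153 200/73 -100/153 -22600/11169 2 6 E
1 20/9 100/41 -10/9 -860/369 1 6 S
2 200/81 200/169 -100/81 -25000/13689 1 7 W
3 25/18 5/4 -25/36 -95/72 2 7 N
4 200/153 200/73 -100/153 -22600/11169 2 6 E
5 20/9 100/41 -10/9 -860/369 1 6 S
final 1 7 W

n=0: pose=(2,6,E); sL=200/153, sR=200/73; mL=-100/153, mR=-22600/11169; mL+mR=-29900/11169 → advance -1; mR−mL=-100/73 → turn -1·90°
n=1: pose=(1,6,S); sL=20/9, sR=100/41; mL=-10/9, mR=-860/369; mL+mR=-1270/369 → advance -1; mR−mL=-50/41 → turn -1·90°
n=2: pose=(1,7,W); sL=200/81, sR=200/169; mL=-100/81, mR=-25000/13689; mL+mR=-41900/13689 → advance -1; mR−mL=-100/169 → turn -1·90°
n=3: pose=(2,7,N); sL=25/18, sR=5/4; mL=-25/36, mR=-95/72; mL+mR=-145/72 → advance -1; mR−mL=-5/8 → turn -1·90°
n=4: pose=(2,6,E); sL=200/153, sR=200/73; mL=-100/153, mR=-22600/11169; mL+mR=-29900/11169 → advance -1; mR−mL=-100/73 → turn -1·90°
n=5: pose=(1,6,S); sL=20/9, sR=100/41; mL=-10/9, mR=-860/369; mL+mR=-1270/369 → advance -1; mR−mL=-50/41 → turn -1·90°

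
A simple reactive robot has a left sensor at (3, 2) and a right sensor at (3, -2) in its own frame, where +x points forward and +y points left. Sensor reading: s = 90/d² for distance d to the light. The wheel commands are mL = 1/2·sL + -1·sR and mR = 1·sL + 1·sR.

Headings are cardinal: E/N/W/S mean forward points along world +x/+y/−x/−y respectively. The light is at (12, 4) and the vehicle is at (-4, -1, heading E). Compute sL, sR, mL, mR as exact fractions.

45/89 45/109 -3105/19402 8910/9701

left sensor world pos  = (-1, 1); dL² = 178
right sensor world pos = (-1, -3); dR² = 218
sL = 90/178 = 45/89
sR = 90/218 = 45/109
mL = 1/2·sL + -1·sR = -3105/19402
mR = 1·sL + 1·sR = 8910/9701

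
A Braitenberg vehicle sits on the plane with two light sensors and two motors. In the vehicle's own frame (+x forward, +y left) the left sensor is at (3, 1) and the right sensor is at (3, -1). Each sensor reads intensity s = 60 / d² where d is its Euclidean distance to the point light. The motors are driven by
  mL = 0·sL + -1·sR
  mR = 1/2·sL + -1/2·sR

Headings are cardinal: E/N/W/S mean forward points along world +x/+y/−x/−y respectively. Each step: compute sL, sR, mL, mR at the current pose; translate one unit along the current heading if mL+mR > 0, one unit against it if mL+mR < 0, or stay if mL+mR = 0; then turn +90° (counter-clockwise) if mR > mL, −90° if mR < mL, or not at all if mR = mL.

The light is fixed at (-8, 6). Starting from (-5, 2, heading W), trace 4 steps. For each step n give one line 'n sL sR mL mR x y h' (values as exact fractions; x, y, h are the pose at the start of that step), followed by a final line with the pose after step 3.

n=0: pose=(-5,2,W); sL=12/5, sR=20/3; mL=-20/3, mR=-32/15; mL+mR=-44/5 → advance -1; mR−mL=68/15 → turn +1·90°
n=1: pose=(-4,2,S); sL=30/37, sR=30/29; mL=-30/29, mR=-120/1073; mL+mR=-1230/1073 → advance -1; mR−mL=990/1073 → turn +1·90°
n=2: pose=(-4,3,E); sL=60/53, sR=12/13; mL=-12/13, mR=72/689; mL+mR=-564/689 → advance -1; mR−mL=708/689 → turn +1·90°
n=3: pose=(-5,3,N); sL=15, sR=15/4; mL=-15/4, mR=45/8; mL+mR=15/8 → advance +1; mR−mL=75/8 → turn +1·90°

0 12/5 20/3 -20/3 -32/15 -5 2 W
1 30/37 30/29 -30/29 -120/1073 -4 2 S
2 60/53 12/13 -12/13 72/689 -4 3 E
3 15 15/4 -15/4 45/8 -5 3 N
final -5 4 W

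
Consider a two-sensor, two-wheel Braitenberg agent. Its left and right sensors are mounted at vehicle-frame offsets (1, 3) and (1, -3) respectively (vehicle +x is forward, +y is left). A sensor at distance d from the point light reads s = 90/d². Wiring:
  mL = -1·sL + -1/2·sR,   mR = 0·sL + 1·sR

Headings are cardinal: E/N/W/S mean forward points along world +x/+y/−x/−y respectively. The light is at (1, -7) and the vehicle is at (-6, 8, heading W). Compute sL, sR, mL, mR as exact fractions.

left sensor world pos  = (-7, 5); dL² = 208
right sensor world pos = (-7, 11); dR² = 388
sL = 90/208 = 45/104
sR = 90/388 = 45/194
mL = -1·sL + -1/2·sR = -5535/10088
mR = 0·sL + 1·sR = 45/194

45/104 45/194 -5535/10088 45/194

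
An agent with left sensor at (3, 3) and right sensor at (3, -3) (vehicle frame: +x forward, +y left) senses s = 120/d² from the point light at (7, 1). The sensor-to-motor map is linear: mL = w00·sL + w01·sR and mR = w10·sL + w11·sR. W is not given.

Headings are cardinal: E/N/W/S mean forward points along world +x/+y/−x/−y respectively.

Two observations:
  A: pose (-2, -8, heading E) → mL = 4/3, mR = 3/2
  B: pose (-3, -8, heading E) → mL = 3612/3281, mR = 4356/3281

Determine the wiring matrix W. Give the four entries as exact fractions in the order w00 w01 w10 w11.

obs A: pose=(-2,-8,E) → sL=5/3, sR=2/3, mL=4/3, mR=3/2
obs B: pose=(-3,-8,E) → sL=24/17, sR=120/193, mL=3612/3281, mR=4356/3281
sensor matrix S = [[5/3, 2/3], [24/17, 120/193]]; det S = 312/3281
solve [mL_A; mL_B] = S·[w00; w01] and [mR_A; mR_B] = S·[w10; w11]:
  w00 = 1, w01 = -1/2, w10 = 1/2, w11 = 1

1 -1/2 1/2 1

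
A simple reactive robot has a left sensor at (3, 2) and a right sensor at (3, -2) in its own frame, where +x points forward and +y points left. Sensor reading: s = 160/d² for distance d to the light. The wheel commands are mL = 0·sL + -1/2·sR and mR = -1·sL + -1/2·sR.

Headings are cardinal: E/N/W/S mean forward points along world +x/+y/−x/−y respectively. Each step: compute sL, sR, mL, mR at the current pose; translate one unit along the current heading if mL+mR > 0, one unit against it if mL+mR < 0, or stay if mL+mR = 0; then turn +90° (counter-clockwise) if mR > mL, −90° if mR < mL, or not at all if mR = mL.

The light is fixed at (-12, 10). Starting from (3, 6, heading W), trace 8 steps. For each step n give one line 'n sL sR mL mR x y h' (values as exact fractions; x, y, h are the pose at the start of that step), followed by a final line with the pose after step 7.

n=0: pose=(3,6,W); sL=8/9, sR=40/37; mL=-20/37, mR=-476/333; mL+mR=-656/333 → advance -1; mR−mL=-8/9 → turn -1·90°
n=1: pose=(4,6,N); sL=160/197, sR=32/65; mL=-16/65, mR=-13552/12805; mL+mR=-16704/12805 → advance -1; mR−mL=-160/197 → turn -1·90°
n=2: pose=(4,5,E); sL=16/37, sR=16/41; mL=-8/41, mR=-952/1517; mL+mR=-1248/1517 → advance -1; mR−mL=-16/37 → turn -1·90°
n=3: pose=(3,5,S); sL=160/353, sR=160/233; mL=-80/233, mR=-65520/82249; mL+mR=-93760/82249 → advance -1; mR−mL=-160/353 → turn -1·90°
n=4: pose=(3,6,W); sL=8/9, sR=40/37; mL=-20/37, mR=-476/333; mL+mR=-656/333 → advance -1; mR−mL=-8/9 → turn -1·90°
n=5: pose=(4,6,N); sL=160/197, sR=32/65; mL=-16/65, mR=-13552/12805; mL+mR=-16704/12805 → advance -1; mR−mL=-160/197 → turn -1·90°
n=6: pose=(4,5,E); sL=16/37, sR=16/41; mL=-8/41, mR=-952/1517; mL+mR=-1248/1517 → advance -1; mR−mL=-16/37 → turn -1·90°
n=7: pose=(3,5,S); sL=160/353, sR=160/233; mL=-80/233, mR=-65520/82249; mL+mR=-93760/82249 → advance -1; mR−mL=-160/353 → turn -1·90°

0 8/9 40/37 -20/37 -476/333 3 6 W
1 160/197 32/65 -16/65 -13552/12805 4 6 N
2 16/37 16/41 -8/41 -952/1517 4 5 E
3 160/353 160/233 -80/233 -65520/82249 3 5 S
4 8/9 40/37 -20/37 -476/333 3 6 W
5 160/197 32/65 -16/65 -13552/12805 4 6 N
6 16/37 16/41 -8/41 -952/1517 4 5 E
7 160/353 160/233 -80/233 -65520/82249 3 5 S
final 3 6 W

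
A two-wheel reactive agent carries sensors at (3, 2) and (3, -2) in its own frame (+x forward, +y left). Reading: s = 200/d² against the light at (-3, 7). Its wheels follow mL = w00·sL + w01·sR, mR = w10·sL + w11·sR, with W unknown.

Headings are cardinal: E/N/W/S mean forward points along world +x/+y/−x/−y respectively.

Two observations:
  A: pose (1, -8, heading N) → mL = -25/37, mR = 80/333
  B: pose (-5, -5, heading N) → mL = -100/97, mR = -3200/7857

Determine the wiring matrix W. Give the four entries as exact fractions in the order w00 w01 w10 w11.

-1/2 0 1 -1

obs A: pose=(1,-8,N) → sL=50/37, sR=10/9, mL=-25/37, mR=80/333
obs B: pose=(-5,-5,N) → sL=200/97, sR=200/81, mL=-100/97, mR=-3200/7857
sensor matrix S = [[50/37, 10/9], [200/97, 200/81]]; det S = 304000/290709
solve [mL_A; mL_B] = S·[w00; w01] and [mR_A; mR_B] = S·[w10; w11]:
  w00 = -1/2, w01 = 0, w10 = 1, w11 = -1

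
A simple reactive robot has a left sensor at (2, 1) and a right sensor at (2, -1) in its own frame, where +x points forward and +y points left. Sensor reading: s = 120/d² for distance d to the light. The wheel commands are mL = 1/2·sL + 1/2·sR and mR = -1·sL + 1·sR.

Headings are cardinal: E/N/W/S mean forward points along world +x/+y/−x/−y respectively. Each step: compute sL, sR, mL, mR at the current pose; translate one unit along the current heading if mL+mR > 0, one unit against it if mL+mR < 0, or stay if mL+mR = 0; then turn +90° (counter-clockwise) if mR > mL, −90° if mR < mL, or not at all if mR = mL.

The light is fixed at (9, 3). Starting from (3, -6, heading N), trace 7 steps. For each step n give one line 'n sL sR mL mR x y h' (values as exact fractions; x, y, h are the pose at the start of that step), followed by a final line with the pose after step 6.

n=0: pose=(3,-6,N); sL=60/49, sR=60/37; mL=2580/1813, mR=720/1813; mL+mR=3300/1813 → advance +1; mR−mL=-1860/1813 → turn -1·90°
n=1: pose=(3,-5,E); sL=24/13, sR=120/97; mL=1944/1261, mR=-768/1261; mL+mR=1176/1261 → advance +1; mR−mL=-2712/1261 → turn -1·90°
n=2: pose=(4,-5,S); sL=30/29, sR=15/17; mL=945/986, mR=-75/493; mL+mR=795/986 → advance +1; mR−mL=-1095/986 → turn -1·90°
n=3: pose=(4,-6,W); sL=120/149, sR=120/113; mL=15720/16837, mR=4320/16837; mL+mR=20040/16837 → advance +1; mR−mL=-11400/16837 → turn -1·90°
n=4: pose=(3,-6,N); sL=60/49, sR=60/37; mL=2580/1813, mR=720/1813; mL+mR=3300/1813 → advance +1; mR−mL=-1860/1813 → turn -1·90°
n=5: pose=(3,-5,E); sL=24/13, sR=120/97; mL=1944/1261, mR=-768/1261; mL+mR=1176/1261 → advance +1; mR−mL=-2712/1261 → turn -1·90°
n=6: pose=(4,-5,S); sL=30/29, sR=15/17; mL=945/986, mR=-75/493; mL+mR=795/986 → advance +1; mR−mL=-1095/986 → turn -1·90°

0 60/49 60/37 2580/1813 720/1813 3 -6 N
1 24/13 120/97 1944/1261 -768/1261 3 -5 E
2 30/29 15/17 945/986 -75/493 4 -5 S
3 120/149 120/113 15720/16837 4320/16837 4 -6 W
4 60/49 60/37 2580/1813 720/1813 3 -6 N
5 24/13 120/97 1944/1261 -768/1261 3 -5 E
6 30/29 15/17 945/986 -75/493 4 -5 S
final 4 -6 W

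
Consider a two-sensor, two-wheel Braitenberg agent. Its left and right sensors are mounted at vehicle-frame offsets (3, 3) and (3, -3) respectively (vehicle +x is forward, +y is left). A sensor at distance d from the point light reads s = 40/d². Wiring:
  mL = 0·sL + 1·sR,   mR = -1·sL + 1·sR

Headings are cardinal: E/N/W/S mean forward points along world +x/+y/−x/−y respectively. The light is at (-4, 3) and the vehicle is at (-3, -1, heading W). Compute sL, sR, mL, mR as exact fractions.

40/53 8 8 384/53

left sensor world pos  = (-6, -4); dL² = 53
right sensor world pos = (-6, 2); dR² = 5
sL = 40/53 = 40/53
sR = 40/5 = 8
mL = 0·sL + 1·sR = 8
mR = -1·sL + 1·sR = 384/53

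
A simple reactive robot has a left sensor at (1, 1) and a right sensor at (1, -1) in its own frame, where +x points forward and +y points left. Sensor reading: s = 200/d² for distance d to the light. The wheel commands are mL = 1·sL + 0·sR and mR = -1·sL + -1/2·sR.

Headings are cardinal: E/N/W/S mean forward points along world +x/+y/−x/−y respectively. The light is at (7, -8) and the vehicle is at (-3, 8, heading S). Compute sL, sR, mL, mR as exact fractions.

left sensor world pos  = (-2, 7); dL² = 306
right sensor world pos = (-4, 7); dR² = 346
sL = 200/306 = 100/153
sR = 200/346 = 100/173
mL = 1·sL + 0·sR = 100/153
mR = -1·sL + -1/2·sR = -24950/26469

100/153 100/173 100/153 -24950/26469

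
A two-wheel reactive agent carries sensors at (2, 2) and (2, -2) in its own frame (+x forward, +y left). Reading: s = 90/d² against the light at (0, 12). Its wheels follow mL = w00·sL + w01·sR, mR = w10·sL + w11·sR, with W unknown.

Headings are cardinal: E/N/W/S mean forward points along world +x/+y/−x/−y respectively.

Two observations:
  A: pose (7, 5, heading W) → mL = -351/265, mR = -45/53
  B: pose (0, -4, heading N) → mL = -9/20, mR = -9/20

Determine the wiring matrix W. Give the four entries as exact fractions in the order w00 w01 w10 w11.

obs A: pose=(7,5,W) → sL=45/53, sR=9/5, mL=-351/265, mR=-45/53
obs B: pose=(0,-4,N) → sL=9/20, sR=9/20, mL=-9/20, mR=-9/20
sensor matrix S = [[45/53, 9/5], [9/20, 9/20]]; det S = -567/1325
solve [mL_A; mL_B] = S·[w00; w01] and [mR_A; mR_B] = S·[w10; w11]:
  w00 = -1/2, w01 = -1/2, w10 = -1, w11 = 0

-1/2 -1/2 -1 0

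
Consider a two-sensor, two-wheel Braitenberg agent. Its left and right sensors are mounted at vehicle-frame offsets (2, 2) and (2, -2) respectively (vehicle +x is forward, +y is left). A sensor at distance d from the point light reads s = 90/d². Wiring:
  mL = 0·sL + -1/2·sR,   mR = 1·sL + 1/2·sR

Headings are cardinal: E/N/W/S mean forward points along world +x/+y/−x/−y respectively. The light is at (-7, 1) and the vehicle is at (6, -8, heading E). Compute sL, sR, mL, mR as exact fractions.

left sensor world pos  = (8, -6); dL² = 274
right sensor world pos = (8, -10); dR² = 346
sL = 90/274 = 45/137
sR = 90/346 = 45/173
mL = 0·sL + -1/2·sR = -45/346
mR = 1·sL + 1/2·sR = 21735/47402

45/137 45/173 -45/346 21735/47402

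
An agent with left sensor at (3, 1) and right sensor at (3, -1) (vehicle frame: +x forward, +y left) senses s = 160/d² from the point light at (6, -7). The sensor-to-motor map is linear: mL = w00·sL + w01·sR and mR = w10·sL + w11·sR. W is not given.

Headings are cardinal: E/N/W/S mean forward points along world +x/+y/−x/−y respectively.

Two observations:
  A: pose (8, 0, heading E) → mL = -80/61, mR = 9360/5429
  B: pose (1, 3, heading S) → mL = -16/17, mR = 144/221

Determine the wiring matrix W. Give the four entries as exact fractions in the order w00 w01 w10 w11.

obs A: pose=(8,0,E) → sL=160/89, sR=160/61, mL=-80/61, mR=9360/5429
obs B: pose=(1,3,S) → sL=32/13, sR=32/17, mL=-16/17, mR=144/221
sensor matrix S = [[160/89, 160/61], [32/13, 32/17]]; det S = -3686400/1199809
solve [mL_A; mL_B] = S·[w00; w01] and [mR_A; mR_B] = S·[w10; w11]:
  w00 = 0, w01 = -1/2, w10 = -1/2, w11 = 1

0 -1/2 -1/2 1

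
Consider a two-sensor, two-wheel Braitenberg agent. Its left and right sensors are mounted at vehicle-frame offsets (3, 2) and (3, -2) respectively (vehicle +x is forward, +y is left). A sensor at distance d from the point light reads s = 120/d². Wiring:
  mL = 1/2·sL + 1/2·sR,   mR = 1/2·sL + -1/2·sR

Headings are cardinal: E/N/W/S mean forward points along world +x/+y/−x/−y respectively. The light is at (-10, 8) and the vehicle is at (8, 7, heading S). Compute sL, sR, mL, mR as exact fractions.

15/52 15/34 645/1768 -135/1768

left sensor world pos  = (10, 4); dL² = 416
right sensor world pos = (6, 4); dR² = 272
sL = 120/416 = 15/52
sR = 120/272 = 15/34
mL = 1/2·sL + 1/2·sR = 645/1768
mR = 1/2·sL + -1/2·sR = -135/1768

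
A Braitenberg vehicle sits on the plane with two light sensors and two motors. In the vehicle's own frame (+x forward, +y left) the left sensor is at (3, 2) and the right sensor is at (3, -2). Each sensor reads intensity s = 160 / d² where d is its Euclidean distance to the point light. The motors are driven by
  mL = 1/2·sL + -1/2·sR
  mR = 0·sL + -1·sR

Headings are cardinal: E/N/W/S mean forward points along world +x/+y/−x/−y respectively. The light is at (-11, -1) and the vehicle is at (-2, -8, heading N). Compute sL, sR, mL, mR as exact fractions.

32/13 160/137 1152/1781 -160/137

left sensor world pos  = (-4, -5); dL² = 65
right sensor world pos = (0, -5); dR² = 137
sL = 160/65 = 32/13
sR = 160/137 = 160/137
mL = 1/2·sL + -1/2·sR = 1152/1781
mR = 0·sL + -1·sR = -160/137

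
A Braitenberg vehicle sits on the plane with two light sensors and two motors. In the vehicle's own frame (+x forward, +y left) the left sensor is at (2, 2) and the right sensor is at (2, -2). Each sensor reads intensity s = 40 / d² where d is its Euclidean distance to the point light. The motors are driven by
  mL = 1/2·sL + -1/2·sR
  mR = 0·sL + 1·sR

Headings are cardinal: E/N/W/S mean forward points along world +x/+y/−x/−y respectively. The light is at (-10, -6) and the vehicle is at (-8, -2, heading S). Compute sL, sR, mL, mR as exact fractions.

left sensor world pos  = (-6, -4); dL² = 20
right sensor world pos = (-10, -4); dR² = 4
sL = 40/20 = 2
sR = 40/4 = 10
mL = 1/2·sL + -1/2·sR = -4
mR = 0·sL + 1·sR = 10

2 10 -4 10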